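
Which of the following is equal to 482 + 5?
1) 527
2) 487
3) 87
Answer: 2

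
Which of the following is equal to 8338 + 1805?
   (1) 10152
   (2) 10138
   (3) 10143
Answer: 3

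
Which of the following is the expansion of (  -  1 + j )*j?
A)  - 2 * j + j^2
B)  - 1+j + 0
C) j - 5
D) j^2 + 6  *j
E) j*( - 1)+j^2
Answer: E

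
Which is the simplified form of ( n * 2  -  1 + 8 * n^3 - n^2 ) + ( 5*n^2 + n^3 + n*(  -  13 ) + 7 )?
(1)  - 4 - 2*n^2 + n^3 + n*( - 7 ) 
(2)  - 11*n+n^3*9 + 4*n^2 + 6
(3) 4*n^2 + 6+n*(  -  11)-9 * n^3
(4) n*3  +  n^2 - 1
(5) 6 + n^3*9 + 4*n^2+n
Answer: 2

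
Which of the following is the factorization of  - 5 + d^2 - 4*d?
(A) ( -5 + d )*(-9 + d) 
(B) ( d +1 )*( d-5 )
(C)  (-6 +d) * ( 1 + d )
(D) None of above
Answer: B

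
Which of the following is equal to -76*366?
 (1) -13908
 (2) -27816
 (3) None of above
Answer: 2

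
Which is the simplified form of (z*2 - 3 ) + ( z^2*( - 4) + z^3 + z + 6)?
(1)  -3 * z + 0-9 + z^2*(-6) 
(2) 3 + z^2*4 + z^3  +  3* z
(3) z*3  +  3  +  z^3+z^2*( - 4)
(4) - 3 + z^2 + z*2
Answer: 3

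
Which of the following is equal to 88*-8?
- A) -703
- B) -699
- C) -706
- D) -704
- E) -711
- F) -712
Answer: D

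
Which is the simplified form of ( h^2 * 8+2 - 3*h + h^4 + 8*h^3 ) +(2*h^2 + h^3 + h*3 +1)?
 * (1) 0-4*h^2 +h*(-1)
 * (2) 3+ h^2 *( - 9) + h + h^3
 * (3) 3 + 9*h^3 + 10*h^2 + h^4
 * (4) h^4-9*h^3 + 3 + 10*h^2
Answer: 3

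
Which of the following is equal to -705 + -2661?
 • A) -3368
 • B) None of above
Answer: B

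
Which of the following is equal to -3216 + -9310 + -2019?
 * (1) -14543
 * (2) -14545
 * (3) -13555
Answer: 2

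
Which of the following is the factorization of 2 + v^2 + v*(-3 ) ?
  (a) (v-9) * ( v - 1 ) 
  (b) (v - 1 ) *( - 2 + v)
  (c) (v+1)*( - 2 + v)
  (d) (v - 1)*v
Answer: b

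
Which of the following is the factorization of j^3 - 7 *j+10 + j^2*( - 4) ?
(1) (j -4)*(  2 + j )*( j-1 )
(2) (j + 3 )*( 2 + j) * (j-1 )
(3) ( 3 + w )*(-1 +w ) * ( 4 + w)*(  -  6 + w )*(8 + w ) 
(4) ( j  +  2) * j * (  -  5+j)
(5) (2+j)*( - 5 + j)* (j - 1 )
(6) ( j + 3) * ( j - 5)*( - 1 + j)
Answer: 5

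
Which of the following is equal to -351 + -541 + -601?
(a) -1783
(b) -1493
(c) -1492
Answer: b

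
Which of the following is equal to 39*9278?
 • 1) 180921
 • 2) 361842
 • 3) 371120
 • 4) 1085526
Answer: 2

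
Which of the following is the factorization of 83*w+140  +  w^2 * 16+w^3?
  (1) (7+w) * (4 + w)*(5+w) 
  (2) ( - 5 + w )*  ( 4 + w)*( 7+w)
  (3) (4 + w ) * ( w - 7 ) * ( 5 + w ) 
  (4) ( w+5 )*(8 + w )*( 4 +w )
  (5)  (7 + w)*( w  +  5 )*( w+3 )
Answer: 1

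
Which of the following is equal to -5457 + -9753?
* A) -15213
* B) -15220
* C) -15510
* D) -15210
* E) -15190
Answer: D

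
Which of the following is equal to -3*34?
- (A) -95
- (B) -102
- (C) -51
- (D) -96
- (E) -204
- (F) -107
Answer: B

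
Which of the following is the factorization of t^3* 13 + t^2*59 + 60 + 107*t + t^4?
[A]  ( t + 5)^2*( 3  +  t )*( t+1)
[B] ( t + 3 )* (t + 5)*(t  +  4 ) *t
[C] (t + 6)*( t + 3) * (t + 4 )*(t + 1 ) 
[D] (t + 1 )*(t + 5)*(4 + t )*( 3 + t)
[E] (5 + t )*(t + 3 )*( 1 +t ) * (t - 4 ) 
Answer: D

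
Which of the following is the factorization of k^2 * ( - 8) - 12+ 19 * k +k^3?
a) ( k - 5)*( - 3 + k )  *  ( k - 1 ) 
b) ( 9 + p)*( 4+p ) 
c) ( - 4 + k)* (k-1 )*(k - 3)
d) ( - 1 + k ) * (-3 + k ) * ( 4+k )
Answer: c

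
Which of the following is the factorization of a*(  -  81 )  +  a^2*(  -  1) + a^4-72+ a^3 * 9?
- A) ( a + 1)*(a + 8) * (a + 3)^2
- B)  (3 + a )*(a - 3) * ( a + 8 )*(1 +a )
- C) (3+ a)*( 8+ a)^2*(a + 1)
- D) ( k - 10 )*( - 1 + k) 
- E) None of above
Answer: B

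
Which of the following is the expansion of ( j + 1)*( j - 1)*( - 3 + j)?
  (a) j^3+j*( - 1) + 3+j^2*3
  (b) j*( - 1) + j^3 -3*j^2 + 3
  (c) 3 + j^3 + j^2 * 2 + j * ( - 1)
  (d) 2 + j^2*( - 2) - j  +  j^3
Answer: b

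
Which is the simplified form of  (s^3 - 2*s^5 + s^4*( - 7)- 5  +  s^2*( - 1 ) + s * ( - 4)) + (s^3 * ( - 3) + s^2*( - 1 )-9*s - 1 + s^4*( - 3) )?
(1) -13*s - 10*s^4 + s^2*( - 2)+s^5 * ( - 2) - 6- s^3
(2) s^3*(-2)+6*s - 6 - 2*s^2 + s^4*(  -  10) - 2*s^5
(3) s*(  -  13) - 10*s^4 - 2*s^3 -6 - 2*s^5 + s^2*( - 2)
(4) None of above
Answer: 3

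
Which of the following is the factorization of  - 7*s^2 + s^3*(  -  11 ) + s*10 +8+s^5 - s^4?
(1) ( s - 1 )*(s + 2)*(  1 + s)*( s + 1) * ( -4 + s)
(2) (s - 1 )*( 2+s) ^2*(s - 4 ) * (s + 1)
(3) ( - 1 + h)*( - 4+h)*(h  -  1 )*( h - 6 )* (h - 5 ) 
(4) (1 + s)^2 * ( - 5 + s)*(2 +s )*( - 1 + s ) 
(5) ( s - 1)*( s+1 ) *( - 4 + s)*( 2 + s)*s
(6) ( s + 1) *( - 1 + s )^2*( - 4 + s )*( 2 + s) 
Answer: 1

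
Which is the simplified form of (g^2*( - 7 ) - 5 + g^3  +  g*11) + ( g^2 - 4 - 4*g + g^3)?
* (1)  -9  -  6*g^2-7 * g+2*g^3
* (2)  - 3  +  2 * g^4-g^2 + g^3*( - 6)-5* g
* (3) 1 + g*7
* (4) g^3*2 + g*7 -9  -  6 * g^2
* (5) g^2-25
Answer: 4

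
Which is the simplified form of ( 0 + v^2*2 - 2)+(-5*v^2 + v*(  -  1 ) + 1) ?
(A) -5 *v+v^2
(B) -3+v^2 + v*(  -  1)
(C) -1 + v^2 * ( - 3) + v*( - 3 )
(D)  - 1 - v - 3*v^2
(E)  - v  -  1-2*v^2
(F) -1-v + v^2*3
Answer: D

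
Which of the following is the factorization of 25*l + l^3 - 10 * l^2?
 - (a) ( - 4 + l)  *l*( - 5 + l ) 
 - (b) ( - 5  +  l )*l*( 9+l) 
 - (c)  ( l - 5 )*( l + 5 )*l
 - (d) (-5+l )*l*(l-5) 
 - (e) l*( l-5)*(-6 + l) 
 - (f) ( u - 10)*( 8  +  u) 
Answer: d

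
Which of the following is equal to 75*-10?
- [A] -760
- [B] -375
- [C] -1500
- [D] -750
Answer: D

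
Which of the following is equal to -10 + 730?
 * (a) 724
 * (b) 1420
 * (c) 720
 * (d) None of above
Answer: c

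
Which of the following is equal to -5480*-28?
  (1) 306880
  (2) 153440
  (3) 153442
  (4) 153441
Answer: 2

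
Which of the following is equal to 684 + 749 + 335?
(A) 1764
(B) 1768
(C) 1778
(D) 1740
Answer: B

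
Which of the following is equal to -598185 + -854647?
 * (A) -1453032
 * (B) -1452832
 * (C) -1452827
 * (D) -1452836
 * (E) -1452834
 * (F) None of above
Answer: B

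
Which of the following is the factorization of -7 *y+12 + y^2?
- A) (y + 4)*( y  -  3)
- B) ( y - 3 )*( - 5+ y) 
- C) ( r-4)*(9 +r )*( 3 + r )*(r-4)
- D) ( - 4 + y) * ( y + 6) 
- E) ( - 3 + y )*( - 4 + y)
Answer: E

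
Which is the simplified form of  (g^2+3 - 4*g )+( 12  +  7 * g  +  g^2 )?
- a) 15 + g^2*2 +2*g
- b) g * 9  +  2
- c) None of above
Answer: c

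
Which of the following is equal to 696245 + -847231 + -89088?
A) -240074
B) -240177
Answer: A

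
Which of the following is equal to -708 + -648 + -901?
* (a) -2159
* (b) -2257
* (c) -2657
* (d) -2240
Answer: b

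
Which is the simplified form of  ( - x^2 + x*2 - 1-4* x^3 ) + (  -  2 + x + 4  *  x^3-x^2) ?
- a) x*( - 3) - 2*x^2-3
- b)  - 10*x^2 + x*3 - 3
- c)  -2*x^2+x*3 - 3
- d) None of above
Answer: c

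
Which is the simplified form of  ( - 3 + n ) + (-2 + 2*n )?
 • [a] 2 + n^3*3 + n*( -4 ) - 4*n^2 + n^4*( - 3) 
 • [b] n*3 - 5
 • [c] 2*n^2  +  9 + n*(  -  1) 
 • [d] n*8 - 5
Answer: b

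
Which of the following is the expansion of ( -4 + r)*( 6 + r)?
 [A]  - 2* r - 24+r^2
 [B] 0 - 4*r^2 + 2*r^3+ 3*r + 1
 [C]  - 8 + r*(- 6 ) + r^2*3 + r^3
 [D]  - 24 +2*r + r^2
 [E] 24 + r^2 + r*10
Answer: D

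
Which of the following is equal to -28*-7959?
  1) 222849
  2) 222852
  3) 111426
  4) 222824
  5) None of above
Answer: 2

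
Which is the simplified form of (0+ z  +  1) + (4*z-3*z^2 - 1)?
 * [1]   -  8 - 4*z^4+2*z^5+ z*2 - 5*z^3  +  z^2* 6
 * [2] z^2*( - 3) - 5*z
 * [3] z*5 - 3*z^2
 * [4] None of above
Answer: 3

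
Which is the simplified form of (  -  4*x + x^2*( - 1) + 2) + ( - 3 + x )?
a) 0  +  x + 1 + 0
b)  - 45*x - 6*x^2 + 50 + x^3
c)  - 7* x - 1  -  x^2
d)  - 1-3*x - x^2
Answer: d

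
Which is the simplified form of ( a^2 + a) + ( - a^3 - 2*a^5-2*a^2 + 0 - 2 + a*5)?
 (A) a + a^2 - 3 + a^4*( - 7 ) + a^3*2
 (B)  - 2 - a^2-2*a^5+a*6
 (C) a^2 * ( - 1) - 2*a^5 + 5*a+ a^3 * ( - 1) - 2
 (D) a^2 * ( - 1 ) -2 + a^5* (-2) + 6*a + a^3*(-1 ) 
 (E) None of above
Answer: D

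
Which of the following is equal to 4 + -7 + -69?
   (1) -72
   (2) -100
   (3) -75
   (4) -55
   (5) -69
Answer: 1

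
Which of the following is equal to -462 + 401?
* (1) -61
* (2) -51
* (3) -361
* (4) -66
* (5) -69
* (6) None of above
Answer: 1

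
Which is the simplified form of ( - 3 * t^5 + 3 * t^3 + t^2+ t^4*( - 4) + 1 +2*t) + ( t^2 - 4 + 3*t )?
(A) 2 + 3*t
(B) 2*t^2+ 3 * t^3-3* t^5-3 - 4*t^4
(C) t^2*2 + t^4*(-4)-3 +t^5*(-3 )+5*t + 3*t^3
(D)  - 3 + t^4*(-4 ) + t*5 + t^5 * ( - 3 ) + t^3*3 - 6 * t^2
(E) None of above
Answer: C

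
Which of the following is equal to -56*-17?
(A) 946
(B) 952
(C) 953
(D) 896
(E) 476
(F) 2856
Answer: B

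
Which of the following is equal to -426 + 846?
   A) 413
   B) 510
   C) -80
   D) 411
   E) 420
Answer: E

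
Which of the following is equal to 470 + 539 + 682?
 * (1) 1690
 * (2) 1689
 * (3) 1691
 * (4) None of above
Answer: 3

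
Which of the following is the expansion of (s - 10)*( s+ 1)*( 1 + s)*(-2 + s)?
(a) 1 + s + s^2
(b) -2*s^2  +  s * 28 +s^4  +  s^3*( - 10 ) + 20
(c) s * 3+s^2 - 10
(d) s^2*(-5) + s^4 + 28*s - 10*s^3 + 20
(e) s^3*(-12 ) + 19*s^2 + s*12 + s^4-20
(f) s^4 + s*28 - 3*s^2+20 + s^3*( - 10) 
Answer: f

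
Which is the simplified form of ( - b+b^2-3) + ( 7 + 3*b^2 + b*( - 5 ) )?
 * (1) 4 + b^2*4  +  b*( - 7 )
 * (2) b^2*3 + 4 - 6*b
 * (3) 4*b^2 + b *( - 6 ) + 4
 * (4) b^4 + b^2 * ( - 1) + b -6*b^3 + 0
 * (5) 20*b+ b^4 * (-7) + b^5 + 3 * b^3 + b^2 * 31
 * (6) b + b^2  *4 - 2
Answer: 3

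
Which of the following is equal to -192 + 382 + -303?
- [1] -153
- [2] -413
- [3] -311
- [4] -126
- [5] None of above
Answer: 5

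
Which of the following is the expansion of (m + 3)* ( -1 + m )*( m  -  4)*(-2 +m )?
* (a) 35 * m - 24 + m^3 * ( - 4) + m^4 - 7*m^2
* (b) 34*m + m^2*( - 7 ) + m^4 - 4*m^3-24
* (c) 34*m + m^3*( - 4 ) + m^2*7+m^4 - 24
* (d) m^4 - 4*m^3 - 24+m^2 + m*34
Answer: b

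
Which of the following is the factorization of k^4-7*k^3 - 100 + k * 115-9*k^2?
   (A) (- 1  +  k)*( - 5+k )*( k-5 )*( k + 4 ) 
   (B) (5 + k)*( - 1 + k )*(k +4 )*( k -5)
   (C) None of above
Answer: A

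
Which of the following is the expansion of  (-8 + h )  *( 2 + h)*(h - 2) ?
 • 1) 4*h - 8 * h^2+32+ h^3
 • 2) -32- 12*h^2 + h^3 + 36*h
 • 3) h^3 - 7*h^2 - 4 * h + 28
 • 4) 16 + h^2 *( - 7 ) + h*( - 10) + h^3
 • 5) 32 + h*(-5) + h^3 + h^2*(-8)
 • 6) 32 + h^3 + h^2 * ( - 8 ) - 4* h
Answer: 6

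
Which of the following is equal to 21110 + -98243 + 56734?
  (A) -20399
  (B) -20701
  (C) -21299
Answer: A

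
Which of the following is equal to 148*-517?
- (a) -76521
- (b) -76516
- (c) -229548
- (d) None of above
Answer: b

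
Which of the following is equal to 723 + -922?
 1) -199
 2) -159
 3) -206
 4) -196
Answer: 1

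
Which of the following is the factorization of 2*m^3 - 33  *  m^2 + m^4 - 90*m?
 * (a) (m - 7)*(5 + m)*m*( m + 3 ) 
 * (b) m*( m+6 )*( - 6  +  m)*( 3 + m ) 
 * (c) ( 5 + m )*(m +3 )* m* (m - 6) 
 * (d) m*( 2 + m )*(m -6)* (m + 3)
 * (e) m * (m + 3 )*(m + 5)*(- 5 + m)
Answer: c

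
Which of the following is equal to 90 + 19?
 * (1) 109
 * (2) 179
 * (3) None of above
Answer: 1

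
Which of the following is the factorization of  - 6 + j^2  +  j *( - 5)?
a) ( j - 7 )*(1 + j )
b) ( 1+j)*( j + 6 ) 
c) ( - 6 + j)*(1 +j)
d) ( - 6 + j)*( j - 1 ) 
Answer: c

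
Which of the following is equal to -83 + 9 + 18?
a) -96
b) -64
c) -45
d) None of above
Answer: d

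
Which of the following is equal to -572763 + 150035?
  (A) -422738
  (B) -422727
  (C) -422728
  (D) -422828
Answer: C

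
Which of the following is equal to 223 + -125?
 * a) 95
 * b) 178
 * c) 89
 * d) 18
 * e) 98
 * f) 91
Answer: e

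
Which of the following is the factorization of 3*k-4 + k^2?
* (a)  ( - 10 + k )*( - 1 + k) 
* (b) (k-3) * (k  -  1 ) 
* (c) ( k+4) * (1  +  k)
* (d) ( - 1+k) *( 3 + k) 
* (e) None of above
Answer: e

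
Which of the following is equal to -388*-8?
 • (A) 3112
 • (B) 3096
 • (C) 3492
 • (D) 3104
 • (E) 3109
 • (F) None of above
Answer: D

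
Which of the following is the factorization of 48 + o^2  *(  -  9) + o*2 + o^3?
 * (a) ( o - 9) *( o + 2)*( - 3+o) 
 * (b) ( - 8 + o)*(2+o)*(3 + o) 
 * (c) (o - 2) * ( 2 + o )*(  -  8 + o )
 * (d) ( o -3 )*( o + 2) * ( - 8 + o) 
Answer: d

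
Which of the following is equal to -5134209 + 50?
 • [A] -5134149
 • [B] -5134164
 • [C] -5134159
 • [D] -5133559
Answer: C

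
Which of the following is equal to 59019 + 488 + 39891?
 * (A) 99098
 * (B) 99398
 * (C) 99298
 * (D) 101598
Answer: B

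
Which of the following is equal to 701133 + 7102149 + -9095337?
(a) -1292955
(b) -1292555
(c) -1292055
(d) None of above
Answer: c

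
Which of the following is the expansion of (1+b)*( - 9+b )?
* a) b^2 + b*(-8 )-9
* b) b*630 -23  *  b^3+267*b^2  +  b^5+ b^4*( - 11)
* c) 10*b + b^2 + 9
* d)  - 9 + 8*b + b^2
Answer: a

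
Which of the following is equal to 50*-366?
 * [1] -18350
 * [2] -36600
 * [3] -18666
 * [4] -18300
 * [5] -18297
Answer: 4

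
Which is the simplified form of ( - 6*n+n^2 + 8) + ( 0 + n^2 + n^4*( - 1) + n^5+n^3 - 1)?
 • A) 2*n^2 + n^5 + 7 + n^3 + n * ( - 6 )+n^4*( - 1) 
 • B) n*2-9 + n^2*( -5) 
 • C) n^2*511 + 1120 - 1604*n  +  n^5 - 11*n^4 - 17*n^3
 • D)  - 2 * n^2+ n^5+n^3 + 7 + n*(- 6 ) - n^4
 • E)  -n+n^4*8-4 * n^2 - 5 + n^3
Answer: A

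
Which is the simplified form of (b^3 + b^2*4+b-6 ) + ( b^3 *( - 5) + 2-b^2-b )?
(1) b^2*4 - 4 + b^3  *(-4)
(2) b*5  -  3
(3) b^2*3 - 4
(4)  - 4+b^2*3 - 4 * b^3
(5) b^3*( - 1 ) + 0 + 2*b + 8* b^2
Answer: 4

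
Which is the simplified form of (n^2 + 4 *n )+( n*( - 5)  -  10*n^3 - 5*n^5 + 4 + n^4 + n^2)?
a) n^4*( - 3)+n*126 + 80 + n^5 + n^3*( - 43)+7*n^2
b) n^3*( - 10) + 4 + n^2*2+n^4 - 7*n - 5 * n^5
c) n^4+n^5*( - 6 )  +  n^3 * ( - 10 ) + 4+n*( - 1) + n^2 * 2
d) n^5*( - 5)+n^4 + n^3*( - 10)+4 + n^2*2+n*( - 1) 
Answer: d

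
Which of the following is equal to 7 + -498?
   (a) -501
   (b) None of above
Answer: b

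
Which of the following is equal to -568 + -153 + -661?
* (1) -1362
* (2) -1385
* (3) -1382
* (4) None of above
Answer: 3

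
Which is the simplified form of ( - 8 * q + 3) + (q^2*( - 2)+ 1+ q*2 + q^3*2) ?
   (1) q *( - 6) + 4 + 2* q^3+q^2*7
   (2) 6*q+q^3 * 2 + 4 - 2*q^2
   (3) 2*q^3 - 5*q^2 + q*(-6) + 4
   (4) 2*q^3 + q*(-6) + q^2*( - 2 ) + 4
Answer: 4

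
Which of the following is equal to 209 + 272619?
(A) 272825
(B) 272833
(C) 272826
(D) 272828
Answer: D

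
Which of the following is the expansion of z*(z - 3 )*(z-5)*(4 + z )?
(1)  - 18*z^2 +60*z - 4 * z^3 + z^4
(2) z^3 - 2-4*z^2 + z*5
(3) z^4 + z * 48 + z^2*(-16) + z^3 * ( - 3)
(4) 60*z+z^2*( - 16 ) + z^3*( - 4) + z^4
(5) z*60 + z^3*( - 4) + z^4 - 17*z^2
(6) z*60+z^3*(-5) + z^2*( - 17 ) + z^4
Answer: 5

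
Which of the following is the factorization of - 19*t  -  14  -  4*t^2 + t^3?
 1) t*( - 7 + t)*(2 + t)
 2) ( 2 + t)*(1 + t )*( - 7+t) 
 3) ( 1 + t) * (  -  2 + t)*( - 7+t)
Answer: 2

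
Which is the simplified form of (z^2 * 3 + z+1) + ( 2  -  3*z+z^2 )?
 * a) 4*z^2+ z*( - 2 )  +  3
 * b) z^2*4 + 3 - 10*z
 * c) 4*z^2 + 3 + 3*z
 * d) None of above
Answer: a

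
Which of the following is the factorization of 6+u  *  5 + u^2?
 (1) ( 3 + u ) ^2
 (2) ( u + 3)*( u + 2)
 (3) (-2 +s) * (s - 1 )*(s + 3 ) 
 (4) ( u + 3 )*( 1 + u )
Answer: 2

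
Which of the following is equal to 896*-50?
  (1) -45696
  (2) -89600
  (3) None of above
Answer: 3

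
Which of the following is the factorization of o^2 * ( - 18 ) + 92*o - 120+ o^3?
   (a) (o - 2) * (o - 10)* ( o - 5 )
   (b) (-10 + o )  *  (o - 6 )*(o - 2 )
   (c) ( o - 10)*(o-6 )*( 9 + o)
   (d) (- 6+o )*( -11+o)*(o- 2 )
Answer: b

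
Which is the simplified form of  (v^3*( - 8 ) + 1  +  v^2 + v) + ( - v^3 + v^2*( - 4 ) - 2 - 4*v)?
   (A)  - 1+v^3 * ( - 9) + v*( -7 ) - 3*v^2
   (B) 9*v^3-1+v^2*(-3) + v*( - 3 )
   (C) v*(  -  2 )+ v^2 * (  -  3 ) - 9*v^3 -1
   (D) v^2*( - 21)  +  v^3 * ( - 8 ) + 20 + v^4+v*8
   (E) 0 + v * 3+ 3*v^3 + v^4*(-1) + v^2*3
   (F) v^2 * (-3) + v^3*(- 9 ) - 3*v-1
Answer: F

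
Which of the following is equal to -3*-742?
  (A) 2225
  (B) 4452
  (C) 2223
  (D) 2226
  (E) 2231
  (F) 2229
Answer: D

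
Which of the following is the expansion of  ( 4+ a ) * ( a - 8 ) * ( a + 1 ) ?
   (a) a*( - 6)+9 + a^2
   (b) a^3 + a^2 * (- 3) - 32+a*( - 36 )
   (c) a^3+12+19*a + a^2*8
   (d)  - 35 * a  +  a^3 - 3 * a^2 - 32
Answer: b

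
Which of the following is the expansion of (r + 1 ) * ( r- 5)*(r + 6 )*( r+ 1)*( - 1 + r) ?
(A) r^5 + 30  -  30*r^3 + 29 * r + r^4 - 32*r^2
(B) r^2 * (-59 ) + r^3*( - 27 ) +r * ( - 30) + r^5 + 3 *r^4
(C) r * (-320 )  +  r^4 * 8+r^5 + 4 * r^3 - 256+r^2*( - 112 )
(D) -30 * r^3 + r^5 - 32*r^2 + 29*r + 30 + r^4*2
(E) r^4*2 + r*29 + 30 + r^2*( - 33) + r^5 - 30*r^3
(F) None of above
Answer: D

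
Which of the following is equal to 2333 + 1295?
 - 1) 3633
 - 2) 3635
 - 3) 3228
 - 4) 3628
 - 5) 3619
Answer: 4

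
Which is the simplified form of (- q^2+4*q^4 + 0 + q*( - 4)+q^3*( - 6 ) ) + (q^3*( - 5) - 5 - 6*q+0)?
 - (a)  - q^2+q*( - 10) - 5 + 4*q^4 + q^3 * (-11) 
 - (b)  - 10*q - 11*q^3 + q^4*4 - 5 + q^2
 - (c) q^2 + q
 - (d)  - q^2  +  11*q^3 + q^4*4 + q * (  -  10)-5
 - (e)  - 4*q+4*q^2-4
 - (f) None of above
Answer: a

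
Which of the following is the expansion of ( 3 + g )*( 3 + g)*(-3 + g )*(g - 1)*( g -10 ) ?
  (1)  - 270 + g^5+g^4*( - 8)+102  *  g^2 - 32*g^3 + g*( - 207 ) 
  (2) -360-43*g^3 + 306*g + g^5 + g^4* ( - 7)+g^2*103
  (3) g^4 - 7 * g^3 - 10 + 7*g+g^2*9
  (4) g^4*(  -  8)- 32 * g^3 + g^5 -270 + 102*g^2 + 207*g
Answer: 4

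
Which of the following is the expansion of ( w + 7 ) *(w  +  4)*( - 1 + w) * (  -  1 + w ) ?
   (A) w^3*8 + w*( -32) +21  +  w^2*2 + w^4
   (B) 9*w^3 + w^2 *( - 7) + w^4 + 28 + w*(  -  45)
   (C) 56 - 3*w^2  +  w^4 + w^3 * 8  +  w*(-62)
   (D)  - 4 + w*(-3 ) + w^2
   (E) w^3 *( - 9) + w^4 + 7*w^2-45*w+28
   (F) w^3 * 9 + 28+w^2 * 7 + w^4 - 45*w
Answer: F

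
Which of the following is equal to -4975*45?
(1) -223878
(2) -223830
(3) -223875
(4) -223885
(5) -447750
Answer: 3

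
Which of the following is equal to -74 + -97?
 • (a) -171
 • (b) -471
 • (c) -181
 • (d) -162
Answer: a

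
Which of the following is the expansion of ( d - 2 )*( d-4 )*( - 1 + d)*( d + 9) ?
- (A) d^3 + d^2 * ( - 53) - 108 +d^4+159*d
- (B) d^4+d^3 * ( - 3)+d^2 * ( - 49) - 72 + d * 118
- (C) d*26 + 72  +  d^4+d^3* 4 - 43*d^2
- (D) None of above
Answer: D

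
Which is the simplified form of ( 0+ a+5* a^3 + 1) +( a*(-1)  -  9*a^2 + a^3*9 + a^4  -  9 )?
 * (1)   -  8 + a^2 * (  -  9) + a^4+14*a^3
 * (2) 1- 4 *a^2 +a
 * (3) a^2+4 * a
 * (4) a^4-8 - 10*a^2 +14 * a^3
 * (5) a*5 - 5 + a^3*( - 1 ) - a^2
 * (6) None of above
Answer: 1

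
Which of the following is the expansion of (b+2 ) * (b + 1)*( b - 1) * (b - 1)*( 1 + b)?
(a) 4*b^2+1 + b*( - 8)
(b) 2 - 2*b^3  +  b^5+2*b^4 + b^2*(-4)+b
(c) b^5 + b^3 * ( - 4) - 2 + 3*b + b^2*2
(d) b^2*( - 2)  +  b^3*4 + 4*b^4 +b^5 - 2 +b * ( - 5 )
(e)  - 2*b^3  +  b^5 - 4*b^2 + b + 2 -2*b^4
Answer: b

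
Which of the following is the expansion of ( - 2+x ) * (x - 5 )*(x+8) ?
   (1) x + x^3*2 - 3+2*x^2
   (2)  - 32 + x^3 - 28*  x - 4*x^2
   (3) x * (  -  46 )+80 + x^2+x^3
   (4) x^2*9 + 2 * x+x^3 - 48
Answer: 3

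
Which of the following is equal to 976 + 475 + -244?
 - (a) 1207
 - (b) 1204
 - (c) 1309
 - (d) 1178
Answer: a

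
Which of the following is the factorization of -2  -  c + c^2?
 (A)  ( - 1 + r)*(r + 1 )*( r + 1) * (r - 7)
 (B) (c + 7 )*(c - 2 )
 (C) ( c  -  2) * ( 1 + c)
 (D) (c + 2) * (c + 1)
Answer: C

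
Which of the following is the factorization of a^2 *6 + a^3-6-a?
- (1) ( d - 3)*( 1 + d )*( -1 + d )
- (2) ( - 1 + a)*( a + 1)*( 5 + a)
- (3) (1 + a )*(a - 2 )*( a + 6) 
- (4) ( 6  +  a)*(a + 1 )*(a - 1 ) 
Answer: 4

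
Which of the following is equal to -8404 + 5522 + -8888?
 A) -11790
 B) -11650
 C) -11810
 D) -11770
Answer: D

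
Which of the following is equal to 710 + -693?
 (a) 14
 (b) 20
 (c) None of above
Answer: c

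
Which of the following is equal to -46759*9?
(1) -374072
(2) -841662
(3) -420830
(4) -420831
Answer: 4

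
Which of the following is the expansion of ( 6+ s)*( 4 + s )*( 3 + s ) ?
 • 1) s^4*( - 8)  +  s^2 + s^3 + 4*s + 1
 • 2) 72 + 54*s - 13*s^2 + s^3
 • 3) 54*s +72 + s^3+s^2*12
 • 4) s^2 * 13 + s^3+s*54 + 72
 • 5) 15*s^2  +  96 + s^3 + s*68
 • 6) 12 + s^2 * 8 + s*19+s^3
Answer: 4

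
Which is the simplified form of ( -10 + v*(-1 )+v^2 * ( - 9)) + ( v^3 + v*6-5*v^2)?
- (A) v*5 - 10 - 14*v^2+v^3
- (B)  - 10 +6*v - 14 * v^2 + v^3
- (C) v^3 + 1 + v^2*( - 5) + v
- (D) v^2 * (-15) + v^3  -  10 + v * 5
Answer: A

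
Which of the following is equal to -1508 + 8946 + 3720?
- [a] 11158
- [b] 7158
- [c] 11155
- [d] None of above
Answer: a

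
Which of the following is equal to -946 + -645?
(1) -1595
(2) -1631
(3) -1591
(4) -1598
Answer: 3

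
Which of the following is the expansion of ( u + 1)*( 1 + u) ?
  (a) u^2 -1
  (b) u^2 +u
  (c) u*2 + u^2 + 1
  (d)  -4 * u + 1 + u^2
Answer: c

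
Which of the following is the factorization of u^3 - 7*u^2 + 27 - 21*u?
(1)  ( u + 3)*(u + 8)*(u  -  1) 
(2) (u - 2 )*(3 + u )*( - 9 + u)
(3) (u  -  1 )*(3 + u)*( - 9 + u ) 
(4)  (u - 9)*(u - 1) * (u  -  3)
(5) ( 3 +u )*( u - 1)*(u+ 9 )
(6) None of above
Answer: 3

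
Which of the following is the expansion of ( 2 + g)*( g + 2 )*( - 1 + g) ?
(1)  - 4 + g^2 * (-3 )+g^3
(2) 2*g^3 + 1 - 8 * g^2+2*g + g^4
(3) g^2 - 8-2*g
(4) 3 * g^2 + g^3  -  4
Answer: 4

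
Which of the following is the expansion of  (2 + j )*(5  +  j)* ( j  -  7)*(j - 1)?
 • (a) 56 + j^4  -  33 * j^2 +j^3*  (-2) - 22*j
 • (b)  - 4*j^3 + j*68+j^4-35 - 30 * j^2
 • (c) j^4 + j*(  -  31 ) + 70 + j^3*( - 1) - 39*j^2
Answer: c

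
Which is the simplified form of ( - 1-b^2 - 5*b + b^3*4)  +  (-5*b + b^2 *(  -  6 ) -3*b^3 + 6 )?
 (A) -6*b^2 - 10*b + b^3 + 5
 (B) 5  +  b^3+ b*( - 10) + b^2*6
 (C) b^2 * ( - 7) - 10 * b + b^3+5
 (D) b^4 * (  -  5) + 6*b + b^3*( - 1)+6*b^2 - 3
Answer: C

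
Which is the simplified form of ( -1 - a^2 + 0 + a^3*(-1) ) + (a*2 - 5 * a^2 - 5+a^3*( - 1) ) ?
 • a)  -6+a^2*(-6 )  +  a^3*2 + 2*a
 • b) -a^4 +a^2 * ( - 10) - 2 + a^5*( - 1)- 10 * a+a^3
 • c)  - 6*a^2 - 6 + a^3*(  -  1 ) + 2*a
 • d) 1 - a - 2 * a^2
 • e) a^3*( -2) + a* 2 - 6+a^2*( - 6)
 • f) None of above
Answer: e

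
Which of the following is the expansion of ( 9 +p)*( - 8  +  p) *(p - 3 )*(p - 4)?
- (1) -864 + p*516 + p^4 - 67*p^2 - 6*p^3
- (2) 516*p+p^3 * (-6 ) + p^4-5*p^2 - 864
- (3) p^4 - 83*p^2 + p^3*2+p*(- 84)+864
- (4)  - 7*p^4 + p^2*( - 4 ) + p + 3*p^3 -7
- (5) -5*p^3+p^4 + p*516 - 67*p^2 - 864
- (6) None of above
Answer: 1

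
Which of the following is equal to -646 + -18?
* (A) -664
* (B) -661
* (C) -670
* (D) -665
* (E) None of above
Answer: A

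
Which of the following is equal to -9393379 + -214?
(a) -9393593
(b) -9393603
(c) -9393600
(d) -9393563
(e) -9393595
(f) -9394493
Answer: a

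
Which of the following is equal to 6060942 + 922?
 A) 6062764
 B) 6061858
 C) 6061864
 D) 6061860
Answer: C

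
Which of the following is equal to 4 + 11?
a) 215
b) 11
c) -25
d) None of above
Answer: d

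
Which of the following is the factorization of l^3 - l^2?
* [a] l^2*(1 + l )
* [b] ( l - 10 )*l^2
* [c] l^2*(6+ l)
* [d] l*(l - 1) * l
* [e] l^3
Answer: d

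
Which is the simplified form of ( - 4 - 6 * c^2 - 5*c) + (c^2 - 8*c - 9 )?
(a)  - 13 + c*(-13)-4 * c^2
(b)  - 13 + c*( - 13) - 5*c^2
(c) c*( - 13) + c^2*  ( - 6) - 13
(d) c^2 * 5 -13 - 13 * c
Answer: b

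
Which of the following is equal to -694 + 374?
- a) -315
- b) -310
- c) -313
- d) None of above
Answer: d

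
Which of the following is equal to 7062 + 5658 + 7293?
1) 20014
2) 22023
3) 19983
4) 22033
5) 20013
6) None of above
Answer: 5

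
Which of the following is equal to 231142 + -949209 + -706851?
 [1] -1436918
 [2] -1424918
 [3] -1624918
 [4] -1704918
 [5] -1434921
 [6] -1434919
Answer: 2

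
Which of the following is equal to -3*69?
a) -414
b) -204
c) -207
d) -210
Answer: c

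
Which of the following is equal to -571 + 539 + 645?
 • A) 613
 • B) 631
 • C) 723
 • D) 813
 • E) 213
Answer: A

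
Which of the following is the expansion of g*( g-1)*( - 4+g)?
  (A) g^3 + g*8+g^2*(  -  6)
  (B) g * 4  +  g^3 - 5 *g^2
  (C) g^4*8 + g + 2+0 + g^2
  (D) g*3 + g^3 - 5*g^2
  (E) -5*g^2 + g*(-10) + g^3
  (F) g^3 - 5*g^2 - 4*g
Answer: B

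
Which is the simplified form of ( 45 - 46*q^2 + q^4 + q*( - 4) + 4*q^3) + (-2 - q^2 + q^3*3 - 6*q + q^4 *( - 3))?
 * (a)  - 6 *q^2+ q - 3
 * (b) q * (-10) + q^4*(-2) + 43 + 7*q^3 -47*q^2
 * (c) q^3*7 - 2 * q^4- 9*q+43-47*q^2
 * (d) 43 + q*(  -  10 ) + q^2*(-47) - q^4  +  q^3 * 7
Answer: b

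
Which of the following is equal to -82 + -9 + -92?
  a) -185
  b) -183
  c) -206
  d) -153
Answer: b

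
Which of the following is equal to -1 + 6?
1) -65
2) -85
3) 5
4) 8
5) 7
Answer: 3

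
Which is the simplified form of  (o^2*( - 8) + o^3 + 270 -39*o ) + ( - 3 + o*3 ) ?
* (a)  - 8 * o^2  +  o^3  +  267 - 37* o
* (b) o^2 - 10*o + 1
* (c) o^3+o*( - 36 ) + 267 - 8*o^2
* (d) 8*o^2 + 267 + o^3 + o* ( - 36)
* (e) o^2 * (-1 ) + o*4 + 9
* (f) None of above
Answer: c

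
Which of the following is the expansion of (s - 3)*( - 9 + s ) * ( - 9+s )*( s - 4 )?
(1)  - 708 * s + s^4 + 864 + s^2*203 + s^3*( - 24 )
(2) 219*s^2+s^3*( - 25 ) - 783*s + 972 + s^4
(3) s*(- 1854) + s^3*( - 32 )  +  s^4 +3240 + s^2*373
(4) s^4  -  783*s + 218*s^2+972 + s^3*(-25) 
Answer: 2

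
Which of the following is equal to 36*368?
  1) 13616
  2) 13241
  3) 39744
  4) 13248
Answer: 4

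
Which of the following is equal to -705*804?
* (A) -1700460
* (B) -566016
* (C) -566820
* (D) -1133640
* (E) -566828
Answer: C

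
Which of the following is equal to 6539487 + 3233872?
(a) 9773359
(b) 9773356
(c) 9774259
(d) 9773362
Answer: a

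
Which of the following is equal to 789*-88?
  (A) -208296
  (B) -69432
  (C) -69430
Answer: B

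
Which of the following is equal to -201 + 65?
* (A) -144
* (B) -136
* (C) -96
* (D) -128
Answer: B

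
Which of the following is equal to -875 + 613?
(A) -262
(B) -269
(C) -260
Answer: A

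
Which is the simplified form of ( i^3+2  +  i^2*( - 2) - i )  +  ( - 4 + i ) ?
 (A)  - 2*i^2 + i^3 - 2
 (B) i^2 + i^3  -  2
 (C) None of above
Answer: A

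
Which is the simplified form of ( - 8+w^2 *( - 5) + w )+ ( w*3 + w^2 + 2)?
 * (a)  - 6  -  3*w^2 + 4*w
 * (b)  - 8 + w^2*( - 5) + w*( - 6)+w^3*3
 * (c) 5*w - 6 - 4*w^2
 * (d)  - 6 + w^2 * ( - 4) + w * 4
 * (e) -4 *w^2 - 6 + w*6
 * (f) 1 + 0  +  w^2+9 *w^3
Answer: d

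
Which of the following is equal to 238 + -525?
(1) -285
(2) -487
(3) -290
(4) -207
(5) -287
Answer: 5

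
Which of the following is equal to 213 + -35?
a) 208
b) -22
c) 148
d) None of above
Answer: d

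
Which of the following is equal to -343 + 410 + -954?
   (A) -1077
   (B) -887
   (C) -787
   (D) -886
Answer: B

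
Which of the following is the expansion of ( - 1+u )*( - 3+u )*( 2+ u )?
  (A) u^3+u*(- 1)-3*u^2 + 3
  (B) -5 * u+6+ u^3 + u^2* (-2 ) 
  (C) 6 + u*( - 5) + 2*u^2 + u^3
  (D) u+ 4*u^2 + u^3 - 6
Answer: B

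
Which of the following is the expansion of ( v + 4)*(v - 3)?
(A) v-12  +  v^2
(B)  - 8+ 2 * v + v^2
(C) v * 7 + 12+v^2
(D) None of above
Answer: A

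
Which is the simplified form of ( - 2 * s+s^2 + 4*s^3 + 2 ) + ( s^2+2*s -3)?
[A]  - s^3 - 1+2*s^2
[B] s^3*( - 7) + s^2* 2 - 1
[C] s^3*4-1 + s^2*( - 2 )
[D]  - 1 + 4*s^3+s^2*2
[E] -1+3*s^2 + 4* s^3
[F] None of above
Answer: D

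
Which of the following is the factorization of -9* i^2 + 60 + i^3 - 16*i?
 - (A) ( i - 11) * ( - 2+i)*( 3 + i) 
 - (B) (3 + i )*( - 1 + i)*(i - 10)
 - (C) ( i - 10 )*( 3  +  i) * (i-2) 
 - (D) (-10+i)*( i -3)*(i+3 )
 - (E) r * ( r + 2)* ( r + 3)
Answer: C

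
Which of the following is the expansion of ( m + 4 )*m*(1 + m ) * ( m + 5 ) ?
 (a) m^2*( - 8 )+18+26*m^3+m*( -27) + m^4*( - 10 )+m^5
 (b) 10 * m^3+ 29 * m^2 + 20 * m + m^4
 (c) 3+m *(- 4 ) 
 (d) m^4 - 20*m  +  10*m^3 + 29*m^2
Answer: b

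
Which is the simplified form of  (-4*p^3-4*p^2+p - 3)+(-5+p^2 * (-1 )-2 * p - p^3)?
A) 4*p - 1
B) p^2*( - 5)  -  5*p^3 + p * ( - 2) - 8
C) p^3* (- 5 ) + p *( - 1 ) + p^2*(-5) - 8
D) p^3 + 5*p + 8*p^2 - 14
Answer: C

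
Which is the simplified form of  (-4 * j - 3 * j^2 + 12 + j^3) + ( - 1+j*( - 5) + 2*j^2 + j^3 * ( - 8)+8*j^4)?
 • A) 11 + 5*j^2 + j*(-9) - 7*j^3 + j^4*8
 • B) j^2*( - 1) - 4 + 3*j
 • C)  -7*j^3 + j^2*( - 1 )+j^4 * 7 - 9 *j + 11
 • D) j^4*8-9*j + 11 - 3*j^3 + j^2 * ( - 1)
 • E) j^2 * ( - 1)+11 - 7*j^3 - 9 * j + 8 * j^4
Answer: E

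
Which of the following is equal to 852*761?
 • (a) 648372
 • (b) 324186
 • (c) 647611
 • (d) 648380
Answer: a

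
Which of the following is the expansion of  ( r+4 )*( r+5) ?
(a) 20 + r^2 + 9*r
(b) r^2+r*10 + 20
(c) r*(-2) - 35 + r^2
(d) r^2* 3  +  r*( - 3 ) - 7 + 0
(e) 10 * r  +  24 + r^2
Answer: a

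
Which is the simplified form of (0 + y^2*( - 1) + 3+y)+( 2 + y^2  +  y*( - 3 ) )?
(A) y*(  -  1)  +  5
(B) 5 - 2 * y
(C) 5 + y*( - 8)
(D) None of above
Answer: B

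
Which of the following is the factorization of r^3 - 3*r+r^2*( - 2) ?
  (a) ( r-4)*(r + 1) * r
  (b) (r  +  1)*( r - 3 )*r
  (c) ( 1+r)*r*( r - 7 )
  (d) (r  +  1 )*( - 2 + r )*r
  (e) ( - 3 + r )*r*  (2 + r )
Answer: b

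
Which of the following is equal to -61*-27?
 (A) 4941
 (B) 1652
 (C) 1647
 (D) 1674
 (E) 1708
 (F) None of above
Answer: C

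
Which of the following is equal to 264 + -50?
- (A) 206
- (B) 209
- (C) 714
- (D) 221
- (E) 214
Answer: E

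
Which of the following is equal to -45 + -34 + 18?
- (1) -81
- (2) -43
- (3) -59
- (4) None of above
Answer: 4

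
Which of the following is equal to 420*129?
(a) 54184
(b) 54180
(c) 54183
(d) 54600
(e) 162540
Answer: b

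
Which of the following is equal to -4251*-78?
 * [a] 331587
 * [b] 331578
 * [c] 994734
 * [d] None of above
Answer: b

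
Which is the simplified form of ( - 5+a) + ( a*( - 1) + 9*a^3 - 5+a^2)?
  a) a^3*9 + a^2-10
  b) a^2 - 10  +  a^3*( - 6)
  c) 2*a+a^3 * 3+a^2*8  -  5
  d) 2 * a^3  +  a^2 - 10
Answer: a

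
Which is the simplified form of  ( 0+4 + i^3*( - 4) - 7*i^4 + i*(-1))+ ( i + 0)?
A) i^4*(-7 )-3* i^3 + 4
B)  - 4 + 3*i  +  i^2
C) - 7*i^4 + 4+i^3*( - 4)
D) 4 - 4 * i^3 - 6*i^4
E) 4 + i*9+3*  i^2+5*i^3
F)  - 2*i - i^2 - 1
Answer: C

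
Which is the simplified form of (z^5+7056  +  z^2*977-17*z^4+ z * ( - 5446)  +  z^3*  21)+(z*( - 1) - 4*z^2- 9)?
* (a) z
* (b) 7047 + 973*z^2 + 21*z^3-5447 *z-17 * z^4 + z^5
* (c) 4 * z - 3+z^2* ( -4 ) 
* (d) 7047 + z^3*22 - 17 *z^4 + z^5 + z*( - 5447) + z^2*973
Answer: b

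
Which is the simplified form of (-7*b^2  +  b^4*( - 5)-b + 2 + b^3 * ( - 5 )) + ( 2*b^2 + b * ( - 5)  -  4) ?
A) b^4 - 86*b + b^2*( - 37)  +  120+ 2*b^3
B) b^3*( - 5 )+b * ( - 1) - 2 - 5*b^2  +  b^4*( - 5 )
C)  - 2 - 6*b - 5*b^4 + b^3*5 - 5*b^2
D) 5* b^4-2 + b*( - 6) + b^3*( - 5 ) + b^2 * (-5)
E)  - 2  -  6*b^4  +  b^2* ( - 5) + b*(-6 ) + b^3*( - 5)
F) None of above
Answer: F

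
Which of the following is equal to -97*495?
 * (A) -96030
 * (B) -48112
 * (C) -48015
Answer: C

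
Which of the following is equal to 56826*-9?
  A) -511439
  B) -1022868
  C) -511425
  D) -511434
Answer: D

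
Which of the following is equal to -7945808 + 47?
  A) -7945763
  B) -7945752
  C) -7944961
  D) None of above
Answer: D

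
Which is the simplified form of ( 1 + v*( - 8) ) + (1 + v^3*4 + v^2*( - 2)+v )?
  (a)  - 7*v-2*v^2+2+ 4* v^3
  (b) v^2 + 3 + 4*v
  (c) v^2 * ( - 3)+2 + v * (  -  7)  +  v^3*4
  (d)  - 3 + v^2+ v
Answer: a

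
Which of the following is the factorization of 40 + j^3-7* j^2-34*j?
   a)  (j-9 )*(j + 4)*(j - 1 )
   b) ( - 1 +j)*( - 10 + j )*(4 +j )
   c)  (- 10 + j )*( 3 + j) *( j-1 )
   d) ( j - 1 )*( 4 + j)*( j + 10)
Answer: b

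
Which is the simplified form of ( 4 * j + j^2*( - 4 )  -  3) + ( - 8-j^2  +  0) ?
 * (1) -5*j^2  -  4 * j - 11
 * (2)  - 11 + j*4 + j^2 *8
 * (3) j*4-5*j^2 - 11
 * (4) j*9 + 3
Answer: 3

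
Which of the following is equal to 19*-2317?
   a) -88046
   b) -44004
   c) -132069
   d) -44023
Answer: d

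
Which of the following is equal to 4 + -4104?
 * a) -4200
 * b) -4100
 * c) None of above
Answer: b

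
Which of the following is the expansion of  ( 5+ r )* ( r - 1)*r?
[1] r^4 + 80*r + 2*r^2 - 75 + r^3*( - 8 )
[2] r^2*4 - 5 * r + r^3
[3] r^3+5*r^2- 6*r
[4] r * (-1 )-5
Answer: 2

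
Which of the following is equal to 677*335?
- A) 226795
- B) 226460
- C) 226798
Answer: A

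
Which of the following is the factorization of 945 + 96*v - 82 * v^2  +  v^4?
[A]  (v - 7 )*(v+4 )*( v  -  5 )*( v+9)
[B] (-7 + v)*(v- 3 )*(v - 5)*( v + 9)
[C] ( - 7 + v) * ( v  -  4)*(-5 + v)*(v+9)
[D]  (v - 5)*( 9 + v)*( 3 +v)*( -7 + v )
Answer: D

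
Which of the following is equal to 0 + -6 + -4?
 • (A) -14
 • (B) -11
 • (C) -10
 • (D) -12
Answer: C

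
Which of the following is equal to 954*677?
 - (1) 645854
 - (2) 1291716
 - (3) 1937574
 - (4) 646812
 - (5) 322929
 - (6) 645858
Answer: 6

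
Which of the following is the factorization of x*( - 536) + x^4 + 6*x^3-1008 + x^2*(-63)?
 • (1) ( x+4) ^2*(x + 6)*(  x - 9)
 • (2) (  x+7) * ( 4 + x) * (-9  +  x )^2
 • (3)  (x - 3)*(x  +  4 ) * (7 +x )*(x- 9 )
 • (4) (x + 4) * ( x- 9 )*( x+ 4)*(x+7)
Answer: 4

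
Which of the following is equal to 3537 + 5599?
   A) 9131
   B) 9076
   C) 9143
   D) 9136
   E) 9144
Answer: D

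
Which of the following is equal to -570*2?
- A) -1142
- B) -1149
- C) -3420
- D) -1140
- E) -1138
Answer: D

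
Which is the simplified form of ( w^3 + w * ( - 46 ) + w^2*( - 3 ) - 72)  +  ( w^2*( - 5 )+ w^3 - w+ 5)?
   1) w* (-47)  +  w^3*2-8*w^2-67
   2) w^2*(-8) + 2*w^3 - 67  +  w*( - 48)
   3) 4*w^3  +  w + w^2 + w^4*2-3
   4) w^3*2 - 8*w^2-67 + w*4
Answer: 1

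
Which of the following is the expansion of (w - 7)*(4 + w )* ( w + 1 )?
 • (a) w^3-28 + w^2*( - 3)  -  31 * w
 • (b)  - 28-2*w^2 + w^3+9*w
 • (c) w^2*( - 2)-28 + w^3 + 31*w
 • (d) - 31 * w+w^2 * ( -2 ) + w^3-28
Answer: d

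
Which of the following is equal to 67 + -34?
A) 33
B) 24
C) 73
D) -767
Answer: A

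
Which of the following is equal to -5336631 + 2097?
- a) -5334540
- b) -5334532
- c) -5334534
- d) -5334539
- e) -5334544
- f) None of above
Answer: c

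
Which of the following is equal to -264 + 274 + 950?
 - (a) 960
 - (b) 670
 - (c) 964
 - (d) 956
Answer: a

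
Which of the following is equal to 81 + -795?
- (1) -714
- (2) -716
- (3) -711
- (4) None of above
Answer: 1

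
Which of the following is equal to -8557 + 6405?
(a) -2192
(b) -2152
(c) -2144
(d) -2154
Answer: b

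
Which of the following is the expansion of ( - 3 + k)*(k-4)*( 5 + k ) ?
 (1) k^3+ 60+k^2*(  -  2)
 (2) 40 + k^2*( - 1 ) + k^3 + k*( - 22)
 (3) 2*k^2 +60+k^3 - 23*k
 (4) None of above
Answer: 4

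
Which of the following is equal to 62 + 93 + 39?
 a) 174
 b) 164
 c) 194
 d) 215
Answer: c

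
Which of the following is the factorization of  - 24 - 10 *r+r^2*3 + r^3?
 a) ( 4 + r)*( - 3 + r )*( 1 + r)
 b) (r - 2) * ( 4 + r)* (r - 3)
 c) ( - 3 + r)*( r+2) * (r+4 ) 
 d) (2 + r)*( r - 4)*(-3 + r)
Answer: c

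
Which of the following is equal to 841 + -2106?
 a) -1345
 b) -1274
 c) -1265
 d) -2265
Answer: c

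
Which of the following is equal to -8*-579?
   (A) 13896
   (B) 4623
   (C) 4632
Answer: C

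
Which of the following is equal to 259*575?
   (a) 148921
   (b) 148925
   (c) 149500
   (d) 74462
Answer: b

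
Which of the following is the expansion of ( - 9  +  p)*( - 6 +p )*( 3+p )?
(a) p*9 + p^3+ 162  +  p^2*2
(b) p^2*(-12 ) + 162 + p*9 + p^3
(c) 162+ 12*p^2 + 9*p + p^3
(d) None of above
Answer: b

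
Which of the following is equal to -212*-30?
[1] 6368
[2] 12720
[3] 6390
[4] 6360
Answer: 4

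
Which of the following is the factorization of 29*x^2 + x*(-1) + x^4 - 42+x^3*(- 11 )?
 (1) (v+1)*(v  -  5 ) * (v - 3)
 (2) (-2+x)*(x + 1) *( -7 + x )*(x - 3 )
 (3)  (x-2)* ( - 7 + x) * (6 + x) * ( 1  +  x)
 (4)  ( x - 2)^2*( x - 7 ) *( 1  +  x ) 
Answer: 2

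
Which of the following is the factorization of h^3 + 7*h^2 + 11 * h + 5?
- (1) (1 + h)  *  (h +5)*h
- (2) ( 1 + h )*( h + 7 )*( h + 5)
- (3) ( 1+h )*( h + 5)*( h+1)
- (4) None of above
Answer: 3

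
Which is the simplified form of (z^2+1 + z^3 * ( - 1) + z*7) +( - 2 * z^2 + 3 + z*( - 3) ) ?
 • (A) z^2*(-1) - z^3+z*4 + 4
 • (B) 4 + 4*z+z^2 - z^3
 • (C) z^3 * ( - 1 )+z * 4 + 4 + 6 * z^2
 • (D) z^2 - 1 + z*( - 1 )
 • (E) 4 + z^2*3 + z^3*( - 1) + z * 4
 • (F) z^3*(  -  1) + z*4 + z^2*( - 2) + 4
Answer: A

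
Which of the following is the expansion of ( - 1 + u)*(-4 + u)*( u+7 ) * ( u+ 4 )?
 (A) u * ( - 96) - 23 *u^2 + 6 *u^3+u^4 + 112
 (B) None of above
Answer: A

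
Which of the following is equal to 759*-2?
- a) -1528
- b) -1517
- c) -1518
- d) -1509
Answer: c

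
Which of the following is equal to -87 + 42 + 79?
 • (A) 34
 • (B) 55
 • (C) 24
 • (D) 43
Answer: A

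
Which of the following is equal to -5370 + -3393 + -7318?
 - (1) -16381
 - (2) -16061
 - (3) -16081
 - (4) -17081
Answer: 3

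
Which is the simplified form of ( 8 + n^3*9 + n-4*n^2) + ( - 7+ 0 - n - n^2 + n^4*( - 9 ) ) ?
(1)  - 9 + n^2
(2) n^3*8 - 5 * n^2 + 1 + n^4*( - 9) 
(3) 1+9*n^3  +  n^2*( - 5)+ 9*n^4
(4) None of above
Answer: 4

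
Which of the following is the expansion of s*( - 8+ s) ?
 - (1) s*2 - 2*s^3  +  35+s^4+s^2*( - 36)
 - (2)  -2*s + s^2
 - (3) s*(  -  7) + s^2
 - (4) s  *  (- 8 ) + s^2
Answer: 4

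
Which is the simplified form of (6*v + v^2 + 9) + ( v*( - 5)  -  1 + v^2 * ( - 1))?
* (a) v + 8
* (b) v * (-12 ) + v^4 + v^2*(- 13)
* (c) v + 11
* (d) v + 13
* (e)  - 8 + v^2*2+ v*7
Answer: a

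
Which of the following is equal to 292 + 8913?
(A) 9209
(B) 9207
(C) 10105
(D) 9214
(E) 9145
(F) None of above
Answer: F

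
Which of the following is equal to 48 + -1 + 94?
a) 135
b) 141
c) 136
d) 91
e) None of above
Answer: b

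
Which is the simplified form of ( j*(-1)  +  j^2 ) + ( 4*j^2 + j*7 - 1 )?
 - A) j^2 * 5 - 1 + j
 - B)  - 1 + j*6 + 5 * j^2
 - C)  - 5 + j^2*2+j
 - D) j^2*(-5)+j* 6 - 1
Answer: B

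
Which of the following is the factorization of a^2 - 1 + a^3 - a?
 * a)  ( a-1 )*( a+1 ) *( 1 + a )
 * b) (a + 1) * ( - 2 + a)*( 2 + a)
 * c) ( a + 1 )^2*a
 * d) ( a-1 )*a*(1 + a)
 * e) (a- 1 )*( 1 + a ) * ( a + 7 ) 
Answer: a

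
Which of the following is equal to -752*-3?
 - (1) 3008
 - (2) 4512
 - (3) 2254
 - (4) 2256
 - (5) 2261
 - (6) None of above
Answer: 4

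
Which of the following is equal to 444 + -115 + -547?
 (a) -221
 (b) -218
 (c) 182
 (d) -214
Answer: b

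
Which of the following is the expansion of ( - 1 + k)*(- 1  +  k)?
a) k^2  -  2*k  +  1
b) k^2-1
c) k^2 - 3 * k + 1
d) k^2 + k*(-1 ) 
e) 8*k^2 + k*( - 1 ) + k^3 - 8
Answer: a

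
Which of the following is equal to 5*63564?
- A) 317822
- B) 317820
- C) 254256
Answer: B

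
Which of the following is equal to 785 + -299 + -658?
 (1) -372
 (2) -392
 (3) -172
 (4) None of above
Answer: 3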